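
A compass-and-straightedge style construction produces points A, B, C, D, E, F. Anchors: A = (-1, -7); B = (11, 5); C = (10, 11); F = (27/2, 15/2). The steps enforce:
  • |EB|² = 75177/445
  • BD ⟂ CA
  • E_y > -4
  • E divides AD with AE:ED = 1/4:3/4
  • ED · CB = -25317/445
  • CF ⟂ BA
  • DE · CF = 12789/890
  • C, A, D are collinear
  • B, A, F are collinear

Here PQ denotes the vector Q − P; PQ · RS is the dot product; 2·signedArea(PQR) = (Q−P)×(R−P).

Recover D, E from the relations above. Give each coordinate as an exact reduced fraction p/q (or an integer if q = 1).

D = (3383/445, 3149/445)
E = (512/445, -1549/445)

1. D_x = 3383/445  [C, A, D are collinear ∩ BD ⟂ CA]
2. D_y = 3149/445  [C, A, D are collinear ∩ BD ⟂ CA]
   → D = (3383/445, 3149/445)
3. E_x = 512/445  [E divides AD with AE:ED = 1/4:3/4]
4. E_y = -1549/445  [E divides AD with AE:ED = 1/4:3/4]
   → E = (512/445, -1549/445)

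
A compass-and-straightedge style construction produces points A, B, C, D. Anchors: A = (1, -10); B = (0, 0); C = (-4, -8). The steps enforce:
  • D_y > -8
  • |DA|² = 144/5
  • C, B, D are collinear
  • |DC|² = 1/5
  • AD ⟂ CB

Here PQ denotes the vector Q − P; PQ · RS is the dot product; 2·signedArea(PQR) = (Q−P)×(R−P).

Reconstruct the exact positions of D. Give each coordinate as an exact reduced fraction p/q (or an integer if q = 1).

1. D_x = -19/5  [C, B, D are collinear ∩ AD ⟂ CB]
2. D_y = -38/5  [C, B, D are collinear ∩ AD ⟂ CB]
   → D = (-19/5, -38/5)

D = (-19/5, -38/5)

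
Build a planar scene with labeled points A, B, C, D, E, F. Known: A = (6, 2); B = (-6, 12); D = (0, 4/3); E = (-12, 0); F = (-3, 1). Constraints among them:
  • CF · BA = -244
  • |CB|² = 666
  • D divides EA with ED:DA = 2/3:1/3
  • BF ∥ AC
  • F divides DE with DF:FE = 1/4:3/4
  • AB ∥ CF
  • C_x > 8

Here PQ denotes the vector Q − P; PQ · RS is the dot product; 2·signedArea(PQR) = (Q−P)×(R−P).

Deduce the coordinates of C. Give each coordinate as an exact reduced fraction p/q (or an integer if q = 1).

1. C_x = 9  [AB ∥ CF ∩ BF ∥ AC]
2. C_y = -9  [AB ∥ CF ∩ BF ∥ AC]
   → C = (9, -9)

C = (9, -9)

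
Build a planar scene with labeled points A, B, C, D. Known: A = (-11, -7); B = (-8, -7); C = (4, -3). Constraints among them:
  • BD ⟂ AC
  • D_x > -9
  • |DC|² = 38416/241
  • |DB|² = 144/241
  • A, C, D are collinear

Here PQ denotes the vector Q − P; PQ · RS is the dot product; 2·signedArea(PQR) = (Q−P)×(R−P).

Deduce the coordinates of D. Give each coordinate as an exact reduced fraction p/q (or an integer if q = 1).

1. D_x = -1976/241  [A, C, D are collinear ∩ BD ⟂ AC]
2. D_y = -1507/241  [A, C, D are collinear ∩ BD ⟂ AC]
   → D = (-1976/241, -1507/241)

D = (-1976/241, -1507/241)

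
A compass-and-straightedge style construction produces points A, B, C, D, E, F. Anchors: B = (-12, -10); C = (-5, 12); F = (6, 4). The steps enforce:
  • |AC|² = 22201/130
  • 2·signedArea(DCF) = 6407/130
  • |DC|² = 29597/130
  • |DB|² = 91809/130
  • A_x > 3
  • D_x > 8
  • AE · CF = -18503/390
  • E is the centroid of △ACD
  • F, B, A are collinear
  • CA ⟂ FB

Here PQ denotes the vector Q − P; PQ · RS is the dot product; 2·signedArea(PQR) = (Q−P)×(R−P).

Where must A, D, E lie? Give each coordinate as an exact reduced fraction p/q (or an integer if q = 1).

1. A_x = 393/130  [F, B, A are collinear ∩ CA ⟂ FB]
2. A_y = 219/130  [F, B, A are collinear ∩ CA ⟂ FB]
   → A = (393/130, 219/130)
3. D_x = 1167/130  [line 8·x + 11·y + -18367/130 = 0 ∩ |DC|² = 29597/130]
4. D_y = 821/130  [line 8·x + 11·y + -18367/130 = 0 ∩ |DC|² = 29597/130]
   → D = (1167/130, 821/130)
5. E_x = 7/3  [E is the centroid of △ACD]
6. E_y = 20/3  [E is the centroid of △ACD]
   → E = (7/3, 20/3)

A = (393/130, 219/130)
D = (1167/130, 821/130)
E = (7/3, 20/3)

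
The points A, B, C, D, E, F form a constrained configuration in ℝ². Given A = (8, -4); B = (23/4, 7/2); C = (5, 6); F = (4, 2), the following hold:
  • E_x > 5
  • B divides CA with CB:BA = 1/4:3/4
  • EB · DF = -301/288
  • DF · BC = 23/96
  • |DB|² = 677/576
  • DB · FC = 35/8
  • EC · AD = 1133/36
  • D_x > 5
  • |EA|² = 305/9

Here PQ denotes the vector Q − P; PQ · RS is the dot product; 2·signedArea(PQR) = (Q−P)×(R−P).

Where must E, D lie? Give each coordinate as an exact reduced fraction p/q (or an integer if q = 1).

1. D_x = 137/24  [DF · BC = 23/96 ∩ DB · FC = 35/8]
2. D_y = 29/12  [DF · BC = 23/96 ∩ DB · FC = 35/8]
   → D = (137/24, 29/12)
3. E_x = 17/3  [EC · AD = 1133/36 ∩ EB · DF = -301/288]
4. E_y = 4/3  [EC · AD = 1133/36 ∩ EB · DF = -301/288]
   → E = (17/3, 4/3)

D = (137/24, 29/12)
E = (17/3, 4/3)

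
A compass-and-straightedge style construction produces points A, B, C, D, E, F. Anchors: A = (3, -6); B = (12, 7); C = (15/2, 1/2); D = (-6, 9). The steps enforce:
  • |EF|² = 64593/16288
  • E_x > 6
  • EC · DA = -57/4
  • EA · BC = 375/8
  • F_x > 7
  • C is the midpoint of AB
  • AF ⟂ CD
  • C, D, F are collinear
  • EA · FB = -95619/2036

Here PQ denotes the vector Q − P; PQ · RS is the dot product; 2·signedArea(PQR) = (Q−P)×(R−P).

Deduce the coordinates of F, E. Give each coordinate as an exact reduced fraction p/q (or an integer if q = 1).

1. F_x = 3669/509  [C, D, F are collinear ∩ AF ⟂ CD]
2. F_y = 348/509  [C, D, F are collinear ∩ AF ⟂ CD]
   → F = (3669/509, 348/509)
3. E_x = 51/8  [EC · DA = -57/4 ∩ EA · BC = 375/8]
4. E_y = -9/8  [EC · DA = -57/4 ∩ EA · BC = 375/8]
   → E = (51/8, -9/8)

E = (51/8, -9/8)
F = (3669/509, 348/509)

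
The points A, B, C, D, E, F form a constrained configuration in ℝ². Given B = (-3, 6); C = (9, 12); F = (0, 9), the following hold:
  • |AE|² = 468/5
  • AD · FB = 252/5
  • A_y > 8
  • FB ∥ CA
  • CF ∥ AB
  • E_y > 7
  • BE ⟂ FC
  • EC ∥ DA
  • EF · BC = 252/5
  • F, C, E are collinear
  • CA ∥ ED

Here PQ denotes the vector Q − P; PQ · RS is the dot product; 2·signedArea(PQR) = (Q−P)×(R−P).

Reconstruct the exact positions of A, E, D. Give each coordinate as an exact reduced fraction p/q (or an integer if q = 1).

A = (6, 9)
D = (-33/5, 24/5)
E = (-18/5, 39/5)

1. A_x = 6  [CF ∥ AB ∩ FB ∥ CA]
2. A_y = 9  [CF ∥ AB ∩ FB ∥ CA]
   → A = (6, 9)
3. E_x = -18/5  [F, C, E are collinear ∩ BE ⟂ FC]
4. E_y = 39/5  [F, C, E are collinear ∩ BE ⟂ FC]
   → E = (-18/5, 39/5)
5. D_x = -33/5  [EC ∥ DA ∩ CA ∥ ED]
6. D_y = 24/5  [EC ∥ DA ∩ CA ∥ ED]
   → D = (-33/5, 24/5)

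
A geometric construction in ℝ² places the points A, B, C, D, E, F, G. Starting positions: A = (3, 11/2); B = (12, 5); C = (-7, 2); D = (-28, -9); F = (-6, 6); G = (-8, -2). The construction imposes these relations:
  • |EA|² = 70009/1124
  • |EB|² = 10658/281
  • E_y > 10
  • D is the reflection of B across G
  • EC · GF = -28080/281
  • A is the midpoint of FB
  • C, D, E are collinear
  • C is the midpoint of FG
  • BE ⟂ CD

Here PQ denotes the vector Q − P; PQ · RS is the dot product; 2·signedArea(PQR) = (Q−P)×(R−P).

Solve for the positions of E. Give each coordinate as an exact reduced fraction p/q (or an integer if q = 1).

E = (2569/281, 2938/281)

1. E_x = 2569/281  [C, D, E are collinear ∩ BE ⟂ CD]
2. E_y = 2938/281  [C, D, E are collinear ∩ BE ⟂ CD]
   → E = (2569/281, 2938/281)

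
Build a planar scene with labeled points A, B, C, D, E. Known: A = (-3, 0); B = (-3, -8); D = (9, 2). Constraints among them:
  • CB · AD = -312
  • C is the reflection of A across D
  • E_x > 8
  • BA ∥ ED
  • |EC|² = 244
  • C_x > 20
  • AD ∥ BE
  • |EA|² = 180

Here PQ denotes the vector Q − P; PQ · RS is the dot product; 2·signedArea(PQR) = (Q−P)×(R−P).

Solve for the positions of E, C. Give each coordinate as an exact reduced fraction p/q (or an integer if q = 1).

1. E_x = 9  [BA ∥ ED ∩ AD ∥ BE]
2. E_y = -6  [BA ∥ ED ∩ AD ∥ BE]
   → E = (9, -6)
3. C_x = 21  [C is the reflection of A across D]
4. C_y = 4  [C is the reflection of A across D]
   → C = (21, 4)

C = (21, 4)
E = (9, -6)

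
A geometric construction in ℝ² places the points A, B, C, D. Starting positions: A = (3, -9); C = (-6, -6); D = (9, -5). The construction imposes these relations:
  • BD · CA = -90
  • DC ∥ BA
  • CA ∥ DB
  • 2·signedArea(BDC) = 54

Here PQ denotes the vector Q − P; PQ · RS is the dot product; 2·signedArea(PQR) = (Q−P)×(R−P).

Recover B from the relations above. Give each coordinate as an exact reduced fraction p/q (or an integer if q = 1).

1. B_x = 18  [DC ∥ BA ∩ CA ∥ DB]
2. B_y = -8  [DC ∥ BA ∩ CA ∥ DB]
   → B = (18, -8)

B = (18, -8)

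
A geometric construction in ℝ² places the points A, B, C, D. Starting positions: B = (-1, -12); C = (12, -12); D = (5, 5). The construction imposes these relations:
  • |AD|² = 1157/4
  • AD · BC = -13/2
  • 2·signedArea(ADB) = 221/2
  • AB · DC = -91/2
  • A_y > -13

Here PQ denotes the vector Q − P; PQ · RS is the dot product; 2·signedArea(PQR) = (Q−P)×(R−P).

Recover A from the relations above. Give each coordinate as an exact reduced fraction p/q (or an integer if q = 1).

A = (11/2, -12)

1. A_x = 11/2  [AD · BC = -13/2 ∩ AB · DC = -91/2]
2. A_y = -12  [AD · BC = -13/2 ∩ AB · DC = -91/2]
   → A = (11/2, -12)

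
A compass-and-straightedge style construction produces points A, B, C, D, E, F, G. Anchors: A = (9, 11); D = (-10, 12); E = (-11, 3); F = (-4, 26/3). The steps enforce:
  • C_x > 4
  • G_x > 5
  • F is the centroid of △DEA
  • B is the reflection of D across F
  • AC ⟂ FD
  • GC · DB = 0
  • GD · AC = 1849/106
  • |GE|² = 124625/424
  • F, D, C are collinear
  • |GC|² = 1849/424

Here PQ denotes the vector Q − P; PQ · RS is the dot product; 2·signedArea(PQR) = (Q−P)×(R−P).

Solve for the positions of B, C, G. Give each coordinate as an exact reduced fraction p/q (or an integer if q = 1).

1. B_x = 2  [B is the reflection of D across F]
2. B_y = 16/3  [B is the reflection of D across F]
   → B = (2, 16/3)
3. C_x = 262/53  [F, D, C are collinear ∩ AC ⟂ FD]
4. C_y = 196/53  [F, D, C are collinear ∩ AC ⟂ FD]
   → C = (262/53, 196/53)
5. G_x = 1263/212  [GC · DB = 0 ∩ GD · AC = 1849/106]
6. G_y = 1171/212  [GC · DB = 0 ∩ GD · AC = 1849/106]
   → G = (1263/212, 1171/212)

B = (2, 16/3)
C = (262/53, 196/53)
G = (1263/212, 1171/212)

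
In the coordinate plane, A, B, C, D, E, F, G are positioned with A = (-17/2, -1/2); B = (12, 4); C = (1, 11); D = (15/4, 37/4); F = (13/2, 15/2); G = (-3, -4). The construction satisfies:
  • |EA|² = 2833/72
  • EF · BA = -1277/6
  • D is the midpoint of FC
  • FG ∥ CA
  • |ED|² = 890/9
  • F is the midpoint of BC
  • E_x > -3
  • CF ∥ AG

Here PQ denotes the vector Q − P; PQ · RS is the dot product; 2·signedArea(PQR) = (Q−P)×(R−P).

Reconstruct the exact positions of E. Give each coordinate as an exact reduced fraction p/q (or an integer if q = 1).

1. E_x = -31/12  [line 41/2·x + 9/2·y + 275/6 = 0 ∩ |ED|² = 890/9]
2. E_y = 19/12  [line 41/2·x + 9/2·y + 275/6 = 0 ∩ |ED|² = 890/9]
   → E = (-31/12, 19/12)

E = (-31/12, 19/12)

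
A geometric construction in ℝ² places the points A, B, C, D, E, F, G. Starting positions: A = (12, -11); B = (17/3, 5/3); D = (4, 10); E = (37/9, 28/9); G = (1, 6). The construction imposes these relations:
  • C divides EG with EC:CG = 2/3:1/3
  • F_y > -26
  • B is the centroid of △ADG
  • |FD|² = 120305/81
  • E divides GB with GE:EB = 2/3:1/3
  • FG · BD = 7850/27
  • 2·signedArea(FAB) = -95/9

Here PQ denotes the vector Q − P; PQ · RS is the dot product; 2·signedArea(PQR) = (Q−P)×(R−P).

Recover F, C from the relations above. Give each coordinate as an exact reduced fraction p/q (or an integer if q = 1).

1. F_x = 179/9  [FG · BD = 7850/27 ∩ 2·signedArea(FAB) = -95/9]
2. F_y = -226/9  [FG · BD = 7850/27 ∩ 2·signedArea(FAB) = -95/9]
   → F = (179/9, -226/9)
3. C_x = 55/27  [C divides EG with EC:CG = 2/3:1/3]
4. C_y = 136/27  [C divides EG with EC:CG = 2/3:1/3]
   → C = (55/27, 136/27)

C = (55/27, 136/27)
F = (179/9, -226/9)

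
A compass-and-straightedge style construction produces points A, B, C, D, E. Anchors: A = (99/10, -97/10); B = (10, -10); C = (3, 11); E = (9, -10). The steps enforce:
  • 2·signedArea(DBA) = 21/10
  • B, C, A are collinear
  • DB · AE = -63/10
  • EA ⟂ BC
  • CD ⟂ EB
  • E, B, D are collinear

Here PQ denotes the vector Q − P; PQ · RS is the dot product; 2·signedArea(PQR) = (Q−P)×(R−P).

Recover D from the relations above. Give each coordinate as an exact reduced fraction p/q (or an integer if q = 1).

1. D_x = 3  [E, B, D are collinear ∩ CD ⟂ EB]
2. D_y = -10  [E, B, D are collinear ∩ CD ⟂ EB]
   → D = (3, -10)

D = (3, -10)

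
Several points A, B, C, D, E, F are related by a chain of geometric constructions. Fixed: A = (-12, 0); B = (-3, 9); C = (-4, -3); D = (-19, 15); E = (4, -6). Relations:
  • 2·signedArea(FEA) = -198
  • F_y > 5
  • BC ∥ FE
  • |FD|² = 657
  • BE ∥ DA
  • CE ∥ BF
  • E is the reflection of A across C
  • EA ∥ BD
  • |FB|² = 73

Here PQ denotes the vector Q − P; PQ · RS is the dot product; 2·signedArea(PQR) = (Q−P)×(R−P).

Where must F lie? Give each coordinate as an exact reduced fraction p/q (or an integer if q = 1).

F = (5, 6)

1. F_x = 5  [BC ∥ FE ∩ CE ∥ BF]
2. F_y = 6  [BC ∥ FE ∩ CE ∥ BF]
   → F = (5, 6)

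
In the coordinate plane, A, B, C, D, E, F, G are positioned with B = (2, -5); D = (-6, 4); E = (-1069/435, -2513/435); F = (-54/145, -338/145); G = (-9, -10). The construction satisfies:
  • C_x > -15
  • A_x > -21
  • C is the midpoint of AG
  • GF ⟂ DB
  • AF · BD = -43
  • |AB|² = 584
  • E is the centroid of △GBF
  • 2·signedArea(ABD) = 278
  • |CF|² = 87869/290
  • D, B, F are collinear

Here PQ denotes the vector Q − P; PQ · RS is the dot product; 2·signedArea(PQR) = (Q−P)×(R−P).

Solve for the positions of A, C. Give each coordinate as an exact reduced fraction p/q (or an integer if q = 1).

A = (-20, -15)
C = (-29/2, -25/2)

1. A_x = -20  [2·signedArea(ABD) = 278 ∩ AF · BD = -43]
2. A_y = -15  [2·signedArea(ABD) = 278 ∩ AF · BD = -43]
   → A = (-20, -15)
3. C_x = -29/2  [C is the midpoint of AG]
4. C_y = -25/2  [C is the midpoint of AG]
   → C = (-29/2, -25/2)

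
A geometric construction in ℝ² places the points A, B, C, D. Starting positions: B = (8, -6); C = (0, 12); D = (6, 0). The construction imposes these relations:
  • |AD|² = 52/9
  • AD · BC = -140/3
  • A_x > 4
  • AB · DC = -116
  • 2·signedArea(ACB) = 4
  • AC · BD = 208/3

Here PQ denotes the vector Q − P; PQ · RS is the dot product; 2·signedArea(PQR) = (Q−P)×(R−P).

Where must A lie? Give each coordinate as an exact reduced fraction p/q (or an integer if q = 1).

A = (14/3, 2)

1. A_x = 14/3  [AC · BD = 208/3 ∩ 2·signedArea(ACB) = 4]
2. A_y = 2  [AC · BD = 208/3 ∩ 2·signedArea(ACB) = 4]
   → A = (14/3, 2)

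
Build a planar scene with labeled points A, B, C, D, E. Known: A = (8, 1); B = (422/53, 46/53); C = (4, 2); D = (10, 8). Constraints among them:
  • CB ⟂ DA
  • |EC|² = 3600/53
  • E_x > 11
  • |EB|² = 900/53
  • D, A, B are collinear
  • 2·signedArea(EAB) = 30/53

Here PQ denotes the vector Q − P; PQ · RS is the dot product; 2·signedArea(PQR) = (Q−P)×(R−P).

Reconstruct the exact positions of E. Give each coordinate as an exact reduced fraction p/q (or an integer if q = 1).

E = (632/53, -14/53)

1. E_x = 632/53  [line 7/53·x + -2/53·y + -84/53 = 0 ∩ |EC|² = 3600/53]
2. E_y = -14/53  [line 7/53·x + -2/53·y + -84/53 = 0 ∩ |EC|² = 3600/53]
   → E = (632/53, -14/53)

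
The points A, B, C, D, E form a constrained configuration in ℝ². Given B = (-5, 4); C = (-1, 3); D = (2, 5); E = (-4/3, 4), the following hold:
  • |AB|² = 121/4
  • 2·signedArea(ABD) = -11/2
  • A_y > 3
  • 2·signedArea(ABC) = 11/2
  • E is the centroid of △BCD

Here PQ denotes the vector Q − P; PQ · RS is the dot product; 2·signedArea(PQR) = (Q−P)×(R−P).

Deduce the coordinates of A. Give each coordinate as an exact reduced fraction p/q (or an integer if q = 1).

A = (1/2, 4)

1. A_x = 1/2  [2·signedArea(ABD) = -11/2 ∩ 2·signedArea(ABC) = 11/2]
2. A_y = 4  [2·signedArea(ABD) = -11/2 ∩ 2·signedArea(ABC) = 11/2]
   → A = (1/2, 4)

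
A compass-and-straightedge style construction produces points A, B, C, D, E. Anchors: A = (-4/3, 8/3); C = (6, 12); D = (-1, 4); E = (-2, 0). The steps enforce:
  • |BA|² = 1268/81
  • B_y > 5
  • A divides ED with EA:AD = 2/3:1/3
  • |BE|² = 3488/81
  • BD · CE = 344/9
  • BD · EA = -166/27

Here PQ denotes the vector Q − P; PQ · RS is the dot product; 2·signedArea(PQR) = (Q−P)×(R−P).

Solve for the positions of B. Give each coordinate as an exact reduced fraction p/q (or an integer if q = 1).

B = (10/9, 52/9)

1. B_x = 10/9  [BD · EA = -166/27 ∩ BD · CE = 344/9]
2. B_y = 52/9  [BD · EA = -166/27 ∩ BD · CE = 344/9]
   → B = (10/9, 52/9)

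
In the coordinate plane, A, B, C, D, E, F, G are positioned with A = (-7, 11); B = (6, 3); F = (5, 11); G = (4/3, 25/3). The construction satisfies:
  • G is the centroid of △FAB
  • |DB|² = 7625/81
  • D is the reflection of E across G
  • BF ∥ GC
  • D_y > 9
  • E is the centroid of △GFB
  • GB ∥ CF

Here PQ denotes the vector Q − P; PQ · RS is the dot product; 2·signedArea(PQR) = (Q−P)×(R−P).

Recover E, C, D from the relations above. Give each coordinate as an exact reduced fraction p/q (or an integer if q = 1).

1. E_x = 37/9  [E is the centroid of △GFB]
2. E_y = 67/9  [E is the centroid of △GFB]
   → E = (37/9, 67/9)
3. C_x = 1/3  [GB ∥ CF ∩ BF ∥ GC]
4. C_y = 49/3  [GB ∥ CF ∩ BF ∥ GC]
   → C = (1/3, 49/3)
5. D_x = -13/9  [D is the reflection of E across G]
6. D_y = 83/9  [D is the reflection of E across G]
   → D = (-13/9, 83/9)

C = (1/3, 49/3)
D = (-13/9, 83/9)
E = (37/9, 67/9)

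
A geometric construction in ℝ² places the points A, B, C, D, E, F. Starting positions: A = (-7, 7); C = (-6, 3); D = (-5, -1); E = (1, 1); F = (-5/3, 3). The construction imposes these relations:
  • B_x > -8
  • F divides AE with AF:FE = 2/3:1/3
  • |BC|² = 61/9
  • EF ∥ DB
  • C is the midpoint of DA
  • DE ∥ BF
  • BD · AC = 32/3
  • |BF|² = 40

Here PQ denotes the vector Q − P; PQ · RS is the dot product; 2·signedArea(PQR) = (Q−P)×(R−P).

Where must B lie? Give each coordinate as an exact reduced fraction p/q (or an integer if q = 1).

B = (-23/3, 1)

1. B_x = -23/3  [DE ∥ BF ∩ EF ∥ DB]
2. B_y = 1  [DE ∥ BF ∩ EF ∥ DB]
   → B = (-23/3, 1)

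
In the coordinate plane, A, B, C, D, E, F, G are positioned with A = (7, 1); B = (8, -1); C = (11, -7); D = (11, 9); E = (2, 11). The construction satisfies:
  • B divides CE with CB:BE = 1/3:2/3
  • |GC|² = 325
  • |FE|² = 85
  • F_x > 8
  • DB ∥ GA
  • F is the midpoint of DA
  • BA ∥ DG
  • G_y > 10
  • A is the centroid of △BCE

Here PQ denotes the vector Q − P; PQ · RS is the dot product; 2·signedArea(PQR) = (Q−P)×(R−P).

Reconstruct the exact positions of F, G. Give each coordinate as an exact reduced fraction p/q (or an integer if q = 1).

F = (9, 5)
G = (10, 11)

1. F_x = 9  [F is the midpoint of DA]
2. F_y = 5  [F is the midpoint of DA]
   → F = (9, 5)
3. G_x = 10  [DB ∥ GA ∩ BA ∥ DG]
4. G_y = 11  [DB ∥ GA ∩ BA ∥ DG]
   → G = (10, 11)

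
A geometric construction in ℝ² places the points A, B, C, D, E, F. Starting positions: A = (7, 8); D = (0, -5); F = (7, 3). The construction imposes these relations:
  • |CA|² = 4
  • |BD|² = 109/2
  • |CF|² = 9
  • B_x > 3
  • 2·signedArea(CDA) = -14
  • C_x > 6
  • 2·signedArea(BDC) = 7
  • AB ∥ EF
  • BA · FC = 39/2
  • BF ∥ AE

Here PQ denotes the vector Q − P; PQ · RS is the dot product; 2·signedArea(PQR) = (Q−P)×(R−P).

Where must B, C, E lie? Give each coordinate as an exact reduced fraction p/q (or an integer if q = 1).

1. C_x = 7  [line -13·x + 7·y + 49 = 0 ∩ |CF|² = 9]
2. C_y = 6  [line -13·x + 7·y + 49 = 0 ∩ |CF|² = 9]
   → C = (7, 6)
3. B_x = 7/2  [2·signedArea(BDC) = 7 ∩ BA · FC = 39/2]
4. B_y = 3/2  [2·signedArea(BDC) = 7 ∩ BA · FC = 39/2]
   → B = (7/2, 3/2)
5. E_x = 21/2  [AB ∥ EF ∩ BF ∥ AE]
6. E_y = 19/2  [AB ∥ EF ∩ BF ∥ AE]
   → E = (21/2, 19/2)

B = (7/2, 3/2)
C = (7, 6)
E = (21/2, 19/2)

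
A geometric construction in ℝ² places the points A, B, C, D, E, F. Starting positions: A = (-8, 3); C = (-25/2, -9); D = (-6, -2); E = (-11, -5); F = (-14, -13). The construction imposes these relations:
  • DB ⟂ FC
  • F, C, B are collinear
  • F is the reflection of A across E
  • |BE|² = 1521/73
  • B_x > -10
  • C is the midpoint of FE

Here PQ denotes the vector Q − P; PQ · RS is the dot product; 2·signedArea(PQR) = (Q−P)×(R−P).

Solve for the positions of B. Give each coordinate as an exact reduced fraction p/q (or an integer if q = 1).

B = (-686/73, -53/73)

1. B_x = -686/73  [F, C, B are collinear ∩ DB ⟂ FC]
2. B_y = -53/73  [F, C, B are collinear ∩ DB ⟂ FC]
   → B = (-686/73, -53/73)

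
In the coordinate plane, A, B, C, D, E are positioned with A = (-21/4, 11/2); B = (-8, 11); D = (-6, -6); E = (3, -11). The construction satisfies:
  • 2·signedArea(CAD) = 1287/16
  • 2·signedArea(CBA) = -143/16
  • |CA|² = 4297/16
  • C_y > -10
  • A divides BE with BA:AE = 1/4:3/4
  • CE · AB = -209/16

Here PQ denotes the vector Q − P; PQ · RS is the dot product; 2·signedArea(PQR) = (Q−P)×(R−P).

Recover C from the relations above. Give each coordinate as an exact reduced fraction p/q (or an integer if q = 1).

C = (3/4, -39/4)

1. C_x = 3/4  [CE · AB = -209/16 ∩ 2·signedArea(CAD) = 1287/16]
2. C_y = -39/4  [CE · AB = -209/16 ∩ 2·signedArea(CAD) = 1287/16]
   → C = (3/4, -39/4)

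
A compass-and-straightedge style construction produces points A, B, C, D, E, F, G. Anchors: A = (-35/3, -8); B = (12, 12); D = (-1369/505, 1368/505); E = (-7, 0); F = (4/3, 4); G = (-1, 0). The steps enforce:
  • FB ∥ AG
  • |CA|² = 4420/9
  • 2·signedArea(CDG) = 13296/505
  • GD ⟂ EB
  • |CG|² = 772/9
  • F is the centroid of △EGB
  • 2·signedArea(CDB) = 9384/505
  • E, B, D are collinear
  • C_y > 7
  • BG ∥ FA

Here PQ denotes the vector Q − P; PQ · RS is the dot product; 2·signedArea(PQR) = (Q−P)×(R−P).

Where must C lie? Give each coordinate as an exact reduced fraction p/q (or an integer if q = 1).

C = (11/3, 8)

1. C_x = 11/3  [2·signedArea(CDB) = 9384/505 ∩ 2·signedArea(CDG) = 13296/505]
2. C_y = 8  [2·signedArea(CDB) = 9384/505 ∩ 2·signedArea(CDG) = 13296/505]
   → C = (11/3, 8)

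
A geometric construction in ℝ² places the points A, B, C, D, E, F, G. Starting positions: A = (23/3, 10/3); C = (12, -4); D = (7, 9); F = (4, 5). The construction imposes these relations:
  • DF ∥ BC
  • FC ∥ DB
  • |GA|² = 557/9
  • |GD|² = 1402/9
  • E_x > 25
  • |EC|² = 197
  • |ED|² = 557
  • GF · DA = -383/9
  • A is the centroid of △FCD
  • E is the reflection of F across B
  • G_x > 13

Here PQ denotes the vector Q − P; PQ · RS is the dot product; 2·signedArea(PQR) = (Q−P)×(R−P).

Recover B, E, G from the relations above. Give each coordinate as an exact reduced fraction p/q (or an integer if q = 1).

1. B_x = 15  [DF ∥ BC ∩ FC ∥ DB]
2. B_y = 0  [DF ∥ BC ∩ FC ∥ DB]
   → B = (15, 0)
3. E_x = 26  [E is the reflection of F across B]
4. E_y = -5  [E is the reflection of F across B]
   → E = (26, -5)
5. G_x = 14  [line -2/3·x + 17/3·y + 152/9 = 0 ∩ |GA|² = 557/9]
6. G_y = -4/3  [line -2/3·x + 17/3·y + 152/9 = 0 ∩ |GA|² = 557/9]
   → G = (14, -4/3)

B = (15, 0)
E = (26, -5)
G = (14, -4/3)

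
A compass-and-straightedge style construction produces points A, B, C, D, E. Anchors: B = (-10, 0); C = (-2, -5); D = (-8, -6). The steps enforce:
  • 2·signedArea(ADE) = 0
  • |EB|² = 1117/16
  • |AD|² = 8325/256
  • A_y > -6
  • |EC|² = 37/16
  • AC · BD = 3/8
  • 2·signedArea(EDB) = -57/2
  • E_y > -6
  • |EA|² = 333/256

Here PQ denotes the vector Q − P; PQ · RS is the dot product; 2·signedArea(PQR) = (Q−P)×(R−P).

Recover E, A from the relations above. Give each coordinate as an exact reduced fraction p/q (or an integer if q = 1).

A = (-19/8, -81/16)
E = (-7/2, -21/4)

1. A_x = -19/8  [line -2·x + 6·y + 205/8 = 0 ∩ |AD|² = 8325/256]
2. A_y = -81/16  [line -2·x + 6·y + 205/8 = 0 ∩ |AD|² = 8325/256]
   → A = (-19/8, -81/16)
3. E_x = -7/2  [2·signedArea(EDB) = -57/2 ∩ 2·signedArea(ADE) = 0]
4. E_y = -21/4  [2·signedArea(EDB) = -57/2 ∩ 2·signedArea(ADE) = 0]
   → E = (-7/2, -21/4)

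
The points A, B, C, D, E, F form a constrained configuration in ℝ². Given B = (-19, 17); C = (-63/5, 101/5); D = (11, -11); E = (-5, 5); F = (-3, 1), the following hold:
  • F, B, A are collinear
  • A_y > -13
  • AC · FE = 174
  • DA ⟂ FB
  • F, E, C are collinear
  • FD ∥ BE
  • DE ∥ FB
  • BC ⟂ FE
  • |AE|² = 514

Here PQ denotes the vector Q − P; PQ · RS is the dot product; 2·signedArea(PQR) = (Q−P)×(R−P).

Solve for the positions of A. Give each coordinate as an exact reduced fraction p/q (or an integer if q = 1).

A = (10, -12)

1. A_x = 10  [F, B, A are collinear ∩ DA ⟂ FB]
2. A_y = -12  [F, B, A are collinear ∩ DA ⟂ FB]
   → A = (10, -12)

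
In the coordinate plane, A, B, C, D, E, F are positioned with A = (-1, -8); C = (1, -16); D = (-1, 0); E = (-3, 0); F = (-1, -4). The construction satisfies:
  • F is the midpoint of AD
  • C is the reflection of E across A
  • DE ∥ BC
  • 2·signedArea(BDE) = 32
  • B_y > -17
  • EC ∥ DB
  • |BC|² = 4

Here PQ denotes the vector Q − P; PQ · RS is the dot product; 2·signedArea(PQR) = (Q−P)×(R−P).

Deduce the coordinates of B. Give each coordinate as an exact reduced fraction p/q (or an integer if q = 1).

B = (3, -16)

1. B_x = 3  [DE ∥ BC ∩ EC ∥ DB]
2. B_y = -16  [DE ∥ BC ∩ EC ∥ DB]
   → B = (3, -16)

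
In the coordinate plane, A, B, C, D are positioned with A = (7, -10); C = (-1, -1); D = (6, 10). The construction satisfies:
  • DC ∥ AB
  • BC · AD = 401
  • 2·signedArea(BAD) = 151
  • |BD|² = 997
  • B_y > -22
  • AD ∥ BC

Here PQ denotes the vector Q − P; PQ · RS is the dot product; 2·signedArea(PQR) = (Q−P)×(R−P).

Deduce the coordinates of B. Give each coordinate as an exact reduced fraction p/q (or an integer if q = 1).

1. B_x = 0  [AD ∥ BC ∩ DC ∥ AB]
2. B_y = -21  [AD ∥ BC ∩ DC ∥ AB]
   → B = (0, -21)

B = (0, -21)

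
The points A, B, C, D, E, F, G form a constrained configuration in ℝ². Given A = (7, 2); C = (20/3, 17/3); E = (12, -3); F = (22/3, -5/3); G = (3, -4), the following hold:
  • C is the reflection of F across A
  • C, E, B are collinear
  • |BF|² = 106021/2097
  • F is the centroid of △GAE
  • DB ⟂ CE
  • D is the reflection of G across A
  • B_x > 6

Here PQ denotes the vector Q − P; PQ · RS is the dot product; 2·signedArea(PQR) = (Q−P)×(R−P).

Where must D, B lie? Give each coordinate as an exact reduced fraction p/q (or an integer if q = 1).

B = (1588/233, 1264/233)
D = (11, 8)

1. D_x = 11  [D is the reflection of G across A]
2. D_y = 8  [D is the reflection of G across A]
   → D = (11, 8)
3. B_x = 1588/233  [C, E, B are collinear ∩ DB ⟂ CE]
4. B_y = 1264/233  [C, E, B are collinear ∩ DB ⟂ CE]
   → B = (1588/233, 1264/233)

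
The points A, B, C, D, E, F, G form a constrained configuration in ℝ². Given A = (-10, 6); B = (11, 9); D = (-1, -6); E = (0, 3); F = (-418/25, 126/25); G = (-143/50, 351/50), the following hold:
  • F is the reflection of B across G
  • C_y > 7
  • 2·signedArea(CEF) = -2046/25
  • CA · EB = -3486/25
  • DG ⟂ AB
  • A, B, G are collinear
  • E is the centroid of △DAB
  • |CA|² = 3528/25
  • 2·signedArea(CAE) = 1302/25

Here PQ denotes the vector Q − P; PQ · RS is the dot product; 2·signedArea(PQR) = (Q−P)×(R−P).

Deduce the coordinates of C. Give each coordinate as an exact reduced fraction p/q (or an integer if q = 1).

C = (44/25, 192/25)

1. C_x = 44/25  [2·signedArea(CAE) = 1302/25 ∩ 2·signedArea(CEF) = -2046/25]
2. C_y = 192/25  [2·signedArea(CAE) = 1302/25 ∩ 2·signedArea(CEF) = -2046/25]
   → C = (44/25, 192/25)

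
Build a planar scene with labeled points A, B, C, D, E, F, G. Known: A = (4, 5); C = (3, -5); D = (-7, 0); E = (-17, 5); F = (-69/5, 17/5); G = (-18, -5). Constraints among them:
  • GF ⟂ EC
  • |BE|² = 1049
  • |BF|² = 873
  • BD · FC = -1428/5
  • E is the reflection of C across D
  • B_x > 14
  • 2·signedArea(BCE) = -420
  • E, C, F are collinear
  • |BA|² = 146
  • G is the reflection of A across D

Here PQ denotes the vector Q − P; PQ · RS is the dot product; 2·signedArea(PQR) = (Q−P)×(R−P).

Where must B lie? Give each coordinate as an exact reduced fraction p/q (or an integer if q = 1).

1. B_x = 15  [BD · FC = -1428/5 ∩ 2·signedArea(BCE) = -420]
2. B_y = 10  [BD · FC = -1428/5 ∩ 2·signedArea(BCE) = -420]
   → B = (15, 10)

B = (15, 10)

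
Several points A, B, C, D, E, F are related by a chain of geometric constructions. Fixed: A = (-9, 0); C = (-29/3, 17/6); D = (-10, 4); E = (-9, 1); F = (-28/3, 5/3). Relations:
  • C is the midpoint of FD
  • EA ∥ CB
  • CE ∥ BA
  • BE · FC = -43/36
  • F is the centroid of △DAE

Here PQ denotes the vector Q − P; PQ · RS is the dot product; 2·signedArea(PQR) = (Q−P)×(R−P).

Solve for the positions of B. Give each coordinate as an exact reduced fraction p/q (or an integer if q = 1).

B = (-29/3, 11/6)

1. B_x = -29/3  [CE ∥ BA ∩ EA ∥ CB]
2. B_y = 11/6  [CE ∥ BA ∩ EA ∥ CB]
   → B = (-29/3, 11/6)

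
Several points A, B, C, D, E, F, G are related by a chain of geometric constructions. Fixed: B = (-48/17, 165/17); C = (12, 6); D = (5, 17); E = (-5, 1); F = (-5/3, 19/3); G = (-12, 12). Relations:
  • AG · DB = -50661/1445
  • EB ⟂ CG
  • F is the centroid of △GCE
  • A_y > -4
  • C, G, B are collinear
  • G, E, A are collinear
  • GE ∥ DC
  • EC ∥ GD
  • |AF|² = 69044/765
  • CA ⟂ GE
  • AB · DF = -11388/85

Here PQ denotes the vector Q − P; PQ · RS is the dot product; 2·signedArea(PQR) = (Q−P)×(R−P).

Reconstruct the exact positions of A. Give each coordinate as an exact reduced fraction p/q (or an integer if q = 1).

1. A_x = -201/85  [G, E, A are collinear ∩ CA ⟂ GE]
2. A_y = -267/85  [G, E, A are collinear ∩ CA ⟂ GE]
   → A = (-201/85, -267/85)

A = (-201/85, -267/85)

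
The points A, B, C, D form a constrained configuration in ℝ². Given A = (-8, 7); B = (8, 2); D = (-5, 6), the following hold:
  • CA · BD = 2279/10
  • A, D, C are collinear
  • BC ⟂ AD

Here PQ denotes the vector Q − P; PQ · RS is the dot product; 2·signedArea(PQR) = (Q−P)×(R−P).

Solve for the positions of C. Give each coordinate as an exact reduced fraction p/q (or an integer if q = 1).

1. C_x = 79/10  [A, D, C are collinear ∩ BC ⟂ AD]
2. C_y = 17/10  [A, D, C are collinear ∩ BC ⟂ AD]
   → C = (79/10, 17/10)

C = (79/10, 17/10)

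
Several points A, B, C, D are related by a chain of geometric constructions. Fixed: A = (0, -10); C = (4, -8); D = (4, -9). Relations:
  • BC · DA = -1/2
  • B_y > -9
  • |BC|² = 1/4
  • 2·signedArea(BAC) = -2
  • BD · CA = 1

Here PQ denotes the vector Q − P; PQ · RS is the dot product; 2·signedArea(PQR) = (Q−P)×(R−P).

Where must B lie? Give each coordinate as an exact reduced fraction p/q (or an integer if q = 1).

1. B_x = 4  [BD · CA = 1 ∩ 2·signedArea(BAC) = -2]
2. B_y = -17/2  [BD · CA = 1 ∩ 2·signedArea(BAC) = -2]
   → B = (4, -17/2)

B = (4, -17/2)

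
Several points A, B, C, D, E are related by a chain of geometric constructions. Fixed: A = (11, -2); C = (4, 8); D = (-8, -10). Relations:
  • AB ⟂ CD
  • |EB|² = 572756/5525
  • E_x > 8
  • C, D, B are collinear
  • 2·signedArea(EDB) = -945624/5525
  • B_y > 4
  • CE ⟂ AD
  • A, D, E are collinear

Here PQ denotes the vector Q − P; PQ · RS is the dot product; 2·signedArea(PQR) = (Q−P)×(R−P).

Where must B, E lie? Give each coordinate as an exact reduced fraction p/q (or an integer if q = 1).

1. B_x = 20/13  [C, D, B are collinear ∩ AB ⟂ CD]
2. B_y = 56/13  [C, D, B are collinear ∩ AB ⟂ CD]
   → B = (20/13, 56/13)
3. E_x = 3668/425  [A, D, E are collinear ∩ CE ⟂ AD]
4. E_y = -1274/425  [A, D, E are collinear ∩ CE ⟂ AD]
   → E = (3668/425, -1274/425)

B = (20/13, 56/13)
E = (3668/425, -1274/425)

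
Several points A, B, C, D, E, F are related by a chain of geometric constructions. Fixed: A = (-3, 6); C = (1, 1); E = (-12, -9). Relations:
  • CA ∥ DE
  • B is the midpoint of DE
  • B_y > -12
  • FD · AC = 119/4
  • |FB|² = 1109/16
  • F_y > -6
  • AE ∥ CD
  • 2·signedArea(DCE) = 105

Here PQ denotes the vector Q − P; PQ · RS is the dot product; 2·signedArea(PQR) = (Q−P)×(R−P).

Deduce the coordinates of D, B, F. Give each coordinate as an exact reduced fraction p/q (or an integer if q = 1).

B = (-10, -23/2)
D = (-8, -14)
F = (-9/2, -21/4)

1. D_x = -8  [CA ∥ DE ∩ AE ∥ CD]
2. D_y = -14  [CA ∥ DE ∩ AE ∥ CD]
   → D = (-8, -14)
3. B_x = -10  [B is the midpoint of DE]
4. B_y = -23/2  [B is the midpoint of DE]
   → B = (-10, -23/2)
5. F_x = -9/2  [line -4·x + 5·y + 33/4 = 0 ∩ |FB|² = 1109/16]
6. F_y = -21/4  [line -4·x + 5·y + 33/4 = 0 ∩ |FB|² = 1109/16]
   → F = (-9/2, -21/4)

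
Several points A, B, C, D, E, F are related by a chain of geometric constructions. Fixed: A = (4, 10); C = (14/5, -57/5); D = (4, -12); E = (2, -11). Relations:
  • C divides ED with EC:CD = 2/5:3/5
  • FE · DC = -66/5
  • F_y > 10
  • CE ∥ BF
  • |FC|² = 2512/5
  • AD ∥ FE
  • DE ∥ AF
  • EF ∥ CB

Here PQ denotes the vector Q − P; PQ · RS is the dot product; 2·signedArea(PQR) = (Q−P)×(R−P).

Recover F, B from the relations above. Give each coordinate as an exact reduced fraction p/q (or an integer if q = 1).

1. F_x = 2  [AD ∥ FE ∩ DE ∥ AF]
2. F_y = 11  [AD ∥ FE ∩ DE ∥ AF]
   → F = (2, 11)
3. B_x = 14/5  [CE ∥ BF ∩ EF ∥ CB]
4. B_y = 53/5  [CE ∥ BF ∩ EF ∥ CB]
   → B = (14/5, 53/5)

B = (14/5, 53/5)
F = (2, 11)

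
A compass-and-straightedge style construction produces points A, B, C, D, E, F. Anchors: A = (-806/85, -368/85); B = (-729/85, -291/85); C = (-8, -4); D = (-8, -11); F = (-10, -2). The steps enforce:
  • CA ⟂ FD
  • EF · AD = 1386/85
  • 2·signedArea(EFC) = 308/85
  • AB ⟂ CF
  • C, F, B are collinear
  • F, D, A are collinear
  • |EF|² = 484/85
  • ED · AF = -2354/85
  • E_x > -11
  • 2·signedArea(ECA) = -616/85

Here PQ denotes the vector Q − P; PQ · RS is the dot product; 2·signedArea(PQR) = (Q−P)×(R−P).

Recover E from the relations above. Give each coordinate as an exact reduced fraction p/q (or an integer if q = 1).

E = (-894/85, 28/85)

1. E_x = -894/85  [2·signedArea(EFC) = 308/85 ∩ ED · AF = -2354/85]
2. E_y = 28/85  [2·signedArea(EFC) = 308/85 ∩ ED · AF = -2354/85]
   → E = (-894/85, 28/85)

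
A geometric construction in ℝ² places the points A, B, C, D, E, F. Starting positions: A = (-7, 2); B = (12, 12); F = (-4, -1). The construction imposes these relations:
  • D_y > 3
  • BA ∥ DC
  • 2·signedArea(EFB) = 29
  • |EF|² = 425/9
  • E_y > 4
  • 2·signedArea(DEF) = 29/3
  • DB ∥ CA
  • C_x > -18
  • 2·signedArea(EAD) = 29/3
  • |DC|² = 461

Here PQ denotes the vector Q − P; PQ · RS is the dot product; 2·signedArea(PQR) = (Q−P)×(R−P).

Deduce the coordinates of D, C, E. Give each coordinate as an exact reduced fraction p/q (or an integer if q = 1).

C = (-53/3, -20/3)
D = (4/3, 10/3)
E = (1/3, 13/3)

1. E_x = 1/3  [line -13·x + 16·y + -65 = 0 ∩ |EF|² = 425/9]
2. E_y = 13/3  [line -13·x + 16·y + -65 = 0 ∩ |EF|² = 425/9]
   → E = (1/3, 13/3)
3. D_x = 4/3  [2·signedArea(DEF) = 29/3 ∩ 2·signedArea(EAD) = 29/3]
4. D_y = 10/3  [2·signedArea(DEF) = 29/3 ∩ 2·signedArea(EAD) = 29/3]
   → D = (4/3, 10/3)
5. C_x = -53/3  [DB ∥ CA ∩ BA ∥ DC]
6. C_y = -20/3  [DB ∥ CA ∩ BA ∥ DC]
   → C = (-53/3, -20/3)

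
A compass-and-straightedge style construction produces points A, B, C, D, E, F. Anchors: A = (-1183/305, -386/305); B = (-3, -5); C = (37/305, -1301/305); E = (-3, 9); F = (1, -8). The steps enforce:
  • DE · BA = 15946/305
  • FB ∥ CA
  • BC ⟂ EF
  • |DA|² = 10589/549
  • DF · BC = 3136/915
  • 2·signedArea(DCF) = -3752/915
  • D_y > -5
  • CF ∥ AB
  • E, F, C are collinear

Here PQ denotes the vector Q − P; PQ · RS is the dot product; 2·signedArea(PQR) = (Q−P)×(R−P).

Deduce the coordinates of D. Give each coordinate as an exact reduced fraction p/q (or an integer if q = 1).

D = (-841/915, -4127/915)

1. D_x = -841/915  [DE · BA = 15946/305 ∩ DF · BC = 3136/915]
2. D_y = -4127/915  [DE · BA = 15946/305 ∩ DF · BC = 3136/915]
   → D = (-841/915, -4127/915)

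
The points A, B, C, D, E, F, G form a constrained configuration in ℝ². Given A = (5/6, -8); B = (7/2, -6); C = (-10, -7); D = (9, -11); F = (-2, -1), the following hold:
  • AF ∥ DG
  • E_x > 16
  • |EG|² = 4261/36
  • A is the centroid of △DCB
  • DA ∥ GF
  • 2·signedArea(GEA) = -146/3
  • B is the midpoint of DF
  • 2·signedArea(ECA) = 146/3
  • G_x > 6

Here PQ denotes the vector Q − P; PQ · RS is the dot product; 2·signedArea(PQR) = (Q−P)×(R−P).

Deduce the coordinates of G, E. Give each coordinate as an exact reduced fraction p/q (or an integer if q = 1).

E = (17, -5)
G = (37/6, -4)

1. G_x = 37/6  [DA ∥ GF ∩ AF ∥ DG]
2. G_y = -4  [DA ∥ GF ∩ AF ∥ DG]
   → G = (37/6, -4)
3. E_x = 17  [2·signedArea(ECA) = 146/3 ∩ 2·signedArea(GEA) = -146/3]
4. E_y = -5  [2·signedArea(ECA) = 146/3 ∩ 2·signedArea(GEA) = -146/3]
   → E = (17, -5)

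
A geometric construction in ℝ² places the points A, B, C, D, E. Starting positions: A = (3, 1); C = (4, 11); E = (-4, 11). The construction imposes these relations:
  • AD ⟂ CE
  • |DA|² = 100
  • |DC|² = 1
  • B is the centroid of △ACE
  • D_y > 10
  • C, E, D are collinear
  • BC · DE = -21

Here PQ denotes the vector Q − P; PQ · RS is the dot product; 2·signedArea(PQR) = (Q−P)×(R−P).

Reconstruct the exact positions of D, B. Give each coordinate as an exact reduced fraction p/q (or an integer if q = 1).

1. D_x = 3  [C, E, D are collinear ∩ AD ⟂ CE]
2. D_y = 11  [C, E, D are collinear ∩ AD ⟂ CE]
   → D = (3, 11)
3. B_x = 1  [B is the centroid of △ACE]
4. B_y = 23/3  [B is the centroid of △ACE]
   → B = (1, 23/3)

B = (1, 23/3)
D = (3, 11)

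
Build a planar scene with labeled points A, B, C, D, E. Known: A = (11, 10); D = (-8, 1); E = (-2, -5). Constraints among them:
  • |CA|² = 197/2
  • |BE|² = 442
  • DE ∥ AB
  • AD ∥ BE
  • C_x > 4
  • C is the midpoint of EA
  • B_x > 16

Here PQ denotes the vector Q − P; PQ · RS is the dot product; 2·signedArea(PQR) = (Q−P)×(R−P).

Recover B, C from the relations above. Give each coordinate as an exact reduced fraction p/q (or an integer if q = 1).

1. B_x = 17  [AD ∥ BE ∩ DE ∥ AB]
2. B_y = 4  [AD ∥ BE ∩ DE ∥ AB]
   → B = (17, 4)
3. C_x = 9/2  [C is the midpoint of EA]
4. C_y = 5/2  [C is the midpoint of EA]
   → C = (9/2, 5/2)

B = (17, 4)
C = (9/2, 5/2)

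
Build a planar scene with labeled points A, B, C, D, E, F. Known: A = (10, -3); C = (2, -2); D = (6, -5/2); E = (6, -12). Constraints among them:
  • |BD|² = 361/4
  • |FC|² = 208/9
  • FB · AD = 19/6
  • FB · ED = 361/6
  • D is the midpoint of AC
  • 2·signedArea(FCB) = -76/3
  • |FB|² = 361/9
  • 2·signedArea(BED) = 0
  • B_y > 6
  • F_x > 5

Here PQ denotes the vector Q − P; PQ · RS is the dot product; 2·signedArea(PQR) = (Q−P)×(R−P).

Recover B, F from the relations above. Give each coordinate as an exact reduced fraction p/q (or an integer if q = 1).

1. B_x = 6  [2·signedArea(BED) = 0]
2. B_y = 7  [|BD|² = 361/4]
   → B = (6, 7)
3. F_x = 6  [2·signedArea(FCB) = -76/3 ∩ FB · ED = 361/6]
4. F_y = 2/3  [2·signedArea(FCB) = -76/3 ∩ FB · ED = 361/6]
   → F = (6, 2/3)

B = (6, 7)
F = (6, 2/3)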